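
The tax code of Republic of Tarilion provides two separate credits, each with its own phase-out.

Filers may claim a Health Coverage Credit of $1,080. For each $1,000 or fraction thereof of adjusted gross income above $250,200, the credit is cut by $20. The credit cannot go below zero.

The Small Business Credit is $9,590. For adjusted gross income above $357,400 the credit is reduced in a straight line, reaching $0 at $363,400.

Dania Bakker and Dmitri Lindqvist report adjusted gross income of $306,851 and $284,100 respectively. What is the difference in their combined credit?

$400

Dania ($306,851): Health Coverage Credit: income exceeds $250,200 by $56,651 → 57 increments × $20 = $1,140 ≥ base, so the credit is $0. Small Business Credit: $306,851 is at or below the $357,400 threshold, so the full $9,590 applies. total $0 + $9,590 = $9,590
Dmitri ($284,100): Health Coverage Credit: income exceeds $250,200 by $33,900, which is 34 full-or-partial $1,000 increments; reduction = 34 × $20 = $680, leaving $400. Small Business Credit: $284,100 is at or below the $357,400 threshold, so the full $9,590 applies. total $400 + $9,590 = $9,990
Difference: |$9,590 − $9,990| = $400.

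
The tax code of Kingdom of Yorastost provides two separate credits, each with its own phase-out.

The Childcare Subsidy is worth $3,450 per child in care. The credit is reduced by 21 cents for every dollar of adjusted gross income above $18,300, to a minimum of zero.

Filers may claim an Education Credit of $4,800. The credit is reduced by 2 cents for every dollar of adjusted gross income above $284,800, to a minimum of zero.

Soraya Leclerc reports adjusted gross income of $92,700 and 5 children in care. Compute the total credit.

$6,426

Childcare Subsidy: base = 5 × $3,450 = $17,250. 21% of the $74,400 excess over $18,300 is $15,624; credit = $17,250 − $15,624 = $1,626.
Education Credit: $92,700 is at or below the $284,800 threshold, so the full $4,800 applies.
Total: $1,626 + $4,800 = $6,426.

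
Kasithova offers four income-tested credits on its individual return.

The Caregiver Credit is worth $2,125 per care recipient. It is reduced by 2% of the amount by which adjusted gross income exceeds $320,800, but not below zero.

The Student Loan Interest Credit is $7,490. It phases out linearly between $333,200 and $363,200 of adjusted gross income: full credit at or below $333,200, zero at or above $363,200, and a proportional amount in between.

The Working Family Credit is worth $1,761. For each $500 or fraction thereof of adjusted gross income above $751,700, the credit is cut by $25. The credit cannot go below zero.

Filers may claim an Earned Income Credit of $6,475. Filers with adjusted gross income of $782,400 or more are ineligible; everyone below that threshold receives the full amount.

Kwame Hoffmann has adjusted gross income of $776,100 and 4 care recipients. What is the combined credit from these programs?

Caregiver Credit: base = 4 × $2,125 = $8,500. 2% of the $455,300 excess over $320,800 is $9,106 ≥ base, so the credit is $0.
Student Loan Interest Credit: $776,100 is at or above $363,200, so the credit is $0.
Working Family Credit: income exceeds $751,700 by $24,400, which is 49 full-or-partial $500 increments; reduction = 49 × $25 = $1,225, leaving $536.
Earned Income Credit: $776,100 is below the $782,400 cutoff, so the full $6,475 applies.
Total: $0 + $0 + $536 + $6,475 = $7,011.

$7,011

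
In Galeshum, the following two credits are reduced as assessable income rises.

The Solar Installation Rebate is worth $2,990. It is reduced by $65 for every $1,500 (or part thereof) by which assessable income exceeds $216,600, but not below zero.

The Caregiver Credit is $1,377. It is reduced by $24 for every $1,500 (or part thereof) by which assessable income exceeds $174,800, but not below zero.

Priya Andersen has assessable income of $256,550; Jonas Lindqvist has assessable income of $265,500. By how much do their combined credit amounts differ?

Priya ($256,550): Solar Installation Rebate: income exceeds $216,600 by $39,950, which is 27 full-or-partial $1,500 increments; reduction = 27 × $65 = $1,755, leaving $1,235. Caregiver Credit: income exceeds $174,800 by $81,750, which is 55 full-or-partial $1,500 increments; reduction = 55 × $24 = $1,320, leaving $57. total $1,235 + $57 = $1,292
Jonas ($265,500): Solar Installation Rebate: income exceeds $216,600 by $48,900, which is 33 full-or-partial $1,500 increments; reduction = 33 × $65 = $2,145, leaving $845. Caregiver Credit: income exceeds $174,800 by $90,700 → 61 increments × $24 = $1,464 ≥ base, so the credit is $0. total $845 + $0 = $845
Difference: |$1,292 − $845| = $447.

$447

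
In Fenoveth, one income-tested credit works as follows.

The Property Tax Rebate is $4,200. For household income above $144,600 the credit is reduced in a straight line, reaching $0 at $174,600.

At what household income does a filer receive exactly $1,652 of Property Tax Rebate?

$162,800

$1,652 is 1,652/4,200 of the full $4,200, so 2,548/4,200 of the $30,000 range has been used: income = $144,600 + $30,000 × 2,548/4,200 = $162,800.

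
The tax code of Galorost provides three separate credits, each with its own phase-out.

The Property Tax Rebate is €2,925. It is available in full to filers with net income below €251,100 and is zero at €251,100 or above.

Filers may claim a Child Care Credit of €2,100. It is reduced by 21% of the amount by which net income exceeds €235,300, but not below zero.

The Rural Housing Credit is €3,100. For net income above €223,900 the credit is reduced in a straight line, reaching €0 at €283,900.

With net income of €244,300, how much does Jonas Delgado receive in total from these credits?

Property Tax Rebate: €244,300 is below the €251,100 cutoff, so the full €2,925 applies.
Child Care Credit: 21% of the €9,000 excess over €235,300 is €1,890; credit = €2,100 − €1,890 = €210.
Rural Housing Credit: €244,300 is €20,400 into a €60,000 phase-out range, leaving 39,600/60,000 of the credit: €3,100 × 39,600/60,000 = €2,046.
Total: €2,925 + €210 + €2,046 = €5,181.

€5,181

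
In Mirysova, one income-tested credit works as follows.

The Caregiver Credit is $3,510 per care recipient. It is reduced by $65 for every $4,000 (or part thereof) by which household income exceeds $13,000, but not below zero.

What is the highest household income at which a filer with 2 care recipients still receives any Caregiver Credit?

Full credit = 2 × $3,510 = $7,020.
After 107 increments the reduction is 107 × $65 = $6,955, leaving $65; one more increment wipes it out. Increment 107 ends at excess 107 × $4,000 = $428,000, so the highest qualifying income is $13,000 + $428,000 = $441,000.

$441,000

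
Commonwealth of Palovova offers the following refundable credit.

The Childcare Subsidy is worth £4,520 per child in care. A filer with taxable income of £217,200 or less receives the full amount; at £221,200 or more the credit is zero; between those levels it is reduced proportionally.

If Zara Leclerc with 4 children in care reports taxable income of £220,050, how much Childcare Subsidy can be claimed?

£5,198

Childcare Subsidy: base = 4 × £4,520 = £18,080. £220,050 is £2,850 into a £4,000 phase-out range, leaving 1,150/4,000 of the credit: £18,080 × 1,150/4,000 = £5,198.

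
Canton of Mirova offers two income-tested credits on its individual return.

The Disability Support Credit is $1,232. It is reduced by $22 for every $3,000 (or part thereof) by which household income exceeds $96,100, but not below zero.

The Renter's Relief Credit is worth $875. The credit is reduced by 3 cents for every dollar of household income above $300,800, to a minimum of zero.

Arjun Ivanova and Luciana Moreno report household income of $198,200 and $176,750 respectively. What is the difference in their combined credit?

$176

Arjun ($198,200): Disability Support Credit: income exceeds $96,100 by $102,100, which is 35 full-or-partial $3,000 increments; reduction = 35 × $22 = $770, leaving $462. Renter's Relief Credit: $198,200 is at or below the $300,800 threshold, so the full $875 applies. total $462 + $875 = $1,337
Luciana ($176,750): Disability Support Credit: income exceeds $96,100 by $80,650, which is 27 full-or-partial $3,000 increments; reduction = 27 × $22 = $594, leaving $638. Renter's Relief Credit: $176,750 is at or below the $300,800 threshold, so the full $875 applies. total $638 + $875 = $1,513
Difference: |$1,337 − $1,513| = $176.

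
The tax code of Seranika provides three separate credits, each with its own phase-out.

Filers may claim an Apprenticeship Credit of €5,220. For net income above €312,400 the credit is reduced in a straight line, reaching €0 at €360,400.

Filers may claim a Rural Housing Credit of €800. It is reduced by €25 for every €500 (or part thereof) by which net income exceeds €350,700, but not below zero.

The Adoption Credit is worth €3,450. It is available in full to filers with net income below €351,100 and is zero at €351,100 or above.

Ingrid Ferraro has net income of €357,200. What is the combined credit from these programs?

€823

Apprenticeship Credit: €357,200 is €44,800 into a €48,000 phase-out range, leaving 3,200/48,000 of the credit: €5,220 × 3,200/48,000 = €348.
Rural Housing Credit: income exceeds €350,700 by €6,500, which is 13 full-or-partial €500 increments; reduction = 13 × €25 = €325, leaving €475.
Adoption Credit: €357,200 meets or exceeds the €351,100 cutoff, so the credit is €0.
Total: €348 + €475 + €0 = €823.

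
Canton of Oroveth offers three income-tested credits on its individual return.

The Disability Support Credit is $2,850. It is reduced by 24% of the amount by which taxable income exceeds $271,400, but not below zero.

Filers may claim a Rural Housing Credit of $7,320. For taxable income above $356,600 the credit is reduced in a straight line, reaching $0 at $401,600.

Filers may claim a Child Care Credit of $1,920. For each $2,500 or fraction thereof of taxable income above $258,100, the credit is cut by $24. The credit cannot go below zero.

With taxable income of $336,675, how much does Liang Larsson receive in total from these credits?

Disability Support Credit: 24% of the $65,275 excess over $271,400 is $15,666 ≥ base, so the credit is $0.
Rural Housing Credit: $336,675 is at or below the $356,600 threshold, so the full $7,320 applies.
Child Care Credit: income exceeds $258,100 by $78,575, which is 32 full-or-partial $2,500 increments; reduction = 32 × $24 = $768, leaving $1,152.
Total: $0 + $7,320 + $1,152 = $8,472.

$8,472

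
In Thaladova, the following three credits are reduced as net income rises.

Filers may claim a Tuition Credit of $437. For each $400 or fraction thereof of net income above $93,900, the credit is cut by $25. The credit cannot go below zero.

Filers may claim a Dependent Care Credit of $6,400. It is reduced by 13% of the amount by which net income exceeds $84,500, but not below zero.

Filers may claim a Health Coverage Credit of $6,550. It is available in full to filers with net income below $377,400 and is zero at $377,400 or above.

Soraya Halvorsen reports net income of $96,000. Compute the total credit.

$11,742

Tuition Credit: income exceeds $93,900 by $2,100, which is 6 full-or-partial $400 increments; reduction = 6 × $25 = $150, leaving $287.
Dependent Care Credit: 13% of the $11,500 excess over $84,500 is $1,495; credit = $6,400 − $1,495 = $4,905.
Health Coverage Credit: $96,000 is below the $377,400 cutoff, so the full $6,550 applies.
Total: $287 + $4,905 + $6,550 = $11,742.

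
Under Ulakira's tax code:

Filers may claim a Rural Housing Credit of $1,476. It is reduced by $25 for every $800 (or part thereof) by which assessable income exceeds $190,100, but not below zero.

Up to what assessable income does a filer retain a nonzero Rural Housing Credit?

$237,300

After 59 increments the reduction is 59 × $25 = $1,475, leaving $1; one more increment wipes it out. Increment 59 ends at excess 59 × $800 = $47,200, so the highest qualifying income is $190,100 + $47,200 = $237,300.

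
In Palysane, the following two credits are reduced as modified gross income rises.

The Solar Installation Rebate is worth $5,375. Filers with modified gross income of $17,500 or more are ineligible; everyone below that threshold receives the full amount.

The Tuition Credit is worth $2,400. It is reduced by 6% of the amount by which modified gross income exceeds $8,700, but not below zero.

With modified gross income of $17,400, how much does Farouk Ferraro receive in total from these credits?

Solar Installation Rebate: $17,400 is below the $17,500 cutoff, so the full $5,375 applies.
Tuition Credit: 6% of the $8,700 excess over $8,700 is $522; credit = $2,400 − $522 = $1,878.
Total: $5,375 + $1,878 = $7,253.

$7,253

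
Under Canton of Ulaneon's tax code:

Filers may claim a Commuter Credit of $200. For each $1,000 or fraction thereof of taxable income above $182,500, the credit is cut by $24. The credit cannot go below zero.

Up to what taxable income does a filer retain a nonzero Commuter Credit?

After 8 increments the reduction is 8 × $24 = $192, leaving $8; one more increment wipes it out. Increment 8 ends at excess 8 × $1,000 = $8,000, so the highest qualifying income is $182,500 + $8,000 = $190,500.

$190,500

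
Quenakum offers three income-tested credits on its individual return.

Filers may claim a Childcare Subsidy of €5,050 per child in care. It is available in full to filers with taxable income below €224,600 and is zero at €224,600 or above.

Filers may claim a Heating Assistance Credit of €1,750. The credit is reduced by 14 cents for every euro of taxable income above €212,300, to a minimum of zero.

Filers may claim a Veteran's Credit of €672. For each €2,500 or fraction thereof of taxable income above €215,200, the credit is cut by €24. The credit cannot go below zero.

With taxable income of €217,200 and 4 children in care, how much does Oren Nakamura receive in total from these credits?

€21,912

Childcare Subsidy: base = 4 × €5,050 = €20,200. €217,200 is below the €224,600 cutoff, so the full €20,200 applies.
Heating Assistance Credit: 14% of the €4,900 excess over €212,300 is €686; credit = €1,750 − €686 = €1,064.
Veteran's Credit: income exceeds €215,200 by €2,000, which is 1 full-or-partial €2,500 increment; reduction = 1 × €24 = €24, leaving €648.
Total: €20,200 + €1,064 + €648 = €21,912.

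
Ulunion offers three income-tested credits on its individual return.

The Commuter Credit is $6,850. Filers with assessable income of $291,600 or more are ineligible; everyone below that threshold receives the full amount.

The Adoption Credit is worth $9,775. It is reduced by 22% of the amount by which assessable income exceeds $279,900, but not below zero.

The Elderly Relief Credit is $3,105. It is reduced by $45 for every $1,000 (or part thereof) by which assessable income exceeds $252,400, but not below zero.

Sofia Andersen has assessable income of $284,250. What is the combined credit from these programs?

$17,333

Commuter Credit: $284,250 is below the $291,600 cutoff, so the full $6,850 applies.
Adoption Credit: 22% of the $4,350 excess over $279,900 is $957; credit = $9,775 − $957 = $8,818.
Elderly Relief Credit: income exceeds $252,400 by $31,850, which is 32 full-or-partial $1,000 increments; reduction = 32 × $45 = $1,440, leaving $1,665.
Total: $6,850 + $8,818 + $1,665 = $17,333.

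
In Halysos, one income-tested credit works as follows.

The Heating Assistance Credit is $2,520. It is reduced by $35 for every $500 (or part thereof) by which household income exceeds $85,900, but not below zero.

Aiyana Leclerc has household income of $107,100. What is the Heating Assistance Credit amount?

$1,015

Heating Assistance Credit: income exceeds $85,900 by $21,200, which is 43 full-or-partial $500 increments; reduction = 43 × $35 = $1,505, leaving $1,015.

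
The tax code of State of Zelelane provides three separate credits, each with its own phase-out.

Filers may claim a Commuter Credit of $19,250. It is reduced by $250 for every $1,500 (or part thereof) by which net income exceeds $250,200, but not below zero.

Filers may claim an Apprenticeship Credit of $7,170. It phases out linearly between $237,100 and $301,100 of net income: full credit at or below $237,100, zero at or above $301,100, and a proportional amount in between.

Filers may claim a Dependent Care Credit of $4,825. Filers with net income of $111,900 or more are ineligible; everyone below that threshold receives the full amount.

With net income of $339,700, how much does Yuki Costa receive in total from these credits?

$4,250

Commuter Credit: income exceeds $250,200 by $89,500, which is 60 full-or-partial $1,500 increments; reduction = 60 × $250 = $15,000, leaving $4,250.
Apprenticeship Credit: $339,700 is at or above $301,100, so the credit is $0.
Dependent Care Credit: $339,700 meets or exceeds the $111,900 cutoff, so the credit is $0.
Total: $4,250 + $0 + $0 = $4,250.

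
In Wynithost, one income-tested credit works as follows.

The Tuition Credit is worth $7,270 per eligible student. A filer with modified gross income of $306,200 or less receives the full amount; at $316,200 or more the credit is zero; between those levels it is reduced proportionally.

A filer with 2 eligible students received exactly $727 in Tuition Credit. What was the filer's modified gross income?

$315,700

Full credit = 2 × $7,270 = $14,540.
$727 is 727/14,540 of the full $14,540, so 13,813/14,540 of the $10,000 range has been used: income = $306,200 + $10,000 × 13,813/14,540 = $315,700.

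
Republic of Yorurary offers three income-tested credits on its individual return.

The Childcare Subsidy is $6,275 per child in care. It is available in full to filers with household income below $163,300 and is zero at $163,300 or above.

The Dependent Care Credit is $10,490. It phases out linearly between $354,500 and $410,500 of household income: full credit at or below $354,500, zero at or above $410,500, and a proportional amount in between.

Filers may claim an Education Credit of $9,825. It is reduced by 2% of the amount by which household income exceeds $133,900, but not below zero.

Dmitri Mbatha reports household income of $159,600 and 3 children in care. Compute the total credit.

Childcare Subsidy: base = 3 × $6,275 = $18,825. $159,600 is below the $163,300 cutoff, so the full $18,825 applies.
Dependent Care Credit: $159,600 is at or below the $354,500 threshold, so the full $10,490 applies.
Education Credit: 2% of the $25,700 excess over $133,900 is $514; credit = $9,825 − $514 = $9,311.
Total: $18,825 + $10,490 + $9,311 = $38,626.

$38,626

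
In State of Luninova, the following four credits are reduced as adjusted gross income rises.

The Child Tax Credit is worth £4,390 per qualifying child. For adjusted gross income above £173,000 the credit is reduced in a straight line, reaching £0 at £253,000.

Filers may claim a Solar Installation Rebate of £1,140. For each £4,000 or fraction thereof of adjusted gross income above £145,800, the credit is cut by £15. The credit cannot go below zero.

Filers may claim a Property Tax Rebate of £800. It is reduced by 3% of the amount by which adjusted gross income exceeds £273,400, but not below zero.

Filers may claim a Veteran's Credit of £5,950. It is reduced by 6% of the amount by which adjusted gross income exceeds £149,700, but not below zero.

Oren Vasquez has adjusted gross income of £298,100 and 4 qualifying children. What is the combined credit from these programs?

£614

Child Tax Credit: base = 4 × £4,390 = £17,560. £298,100 is at or above £253,000, so the credit is £0.
Solar Installation Rebate: income exceeds £145,800 by £152,300, which is 39 full-or-partial £4,000 increments; reduction = 39 × £15 = £585, leaving £555.
Property Tax Rebate: 3% of the £24,700 excess over £273,400 is £741; credit = £800 − £741 = £59.
Veteran's Credit: 6% of the £148,400 excess over £149,700 is £8,904 ≥ base, so the credit is £0.
Total: £0 + £555 + £59 + £0 = £614.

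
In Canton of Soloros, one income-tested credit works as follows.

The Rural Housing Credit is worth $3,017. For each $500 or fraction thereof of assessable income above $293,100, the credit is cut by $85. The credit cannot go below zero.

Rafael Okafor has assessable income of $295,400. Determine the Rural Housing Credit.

$2,592

Rural Housing Credit: income exceeds $293,100 by $2,300, which is 5 full-or-partial $500 increments; reduction = 5 × $85 = $425, leaving $2,592.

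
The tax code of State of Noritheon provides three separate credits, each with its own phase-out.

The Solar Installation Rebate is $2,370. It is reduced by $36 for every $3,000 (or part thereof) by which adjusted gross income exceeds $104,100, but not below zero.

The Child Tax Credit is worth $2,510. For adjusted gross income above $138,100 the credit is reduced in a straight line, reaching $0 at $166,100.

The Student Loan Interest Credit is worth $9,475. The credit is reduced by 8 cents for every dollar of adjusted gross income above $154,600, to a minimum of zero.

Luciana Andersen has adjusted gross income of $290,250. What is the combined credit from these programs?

Solar Installation Rebate: income exceeds $104,100 by $186,150, which is 63 full-or-partial $3,000 increments; reduction = 63 × $36 = $2,268, leaving $102.
Child Tax Credit: $290,250 is at or above $166,100, so the credit is $0.
Student Loan Interest Credit: 8% of the $135,650 excess over $154,600 is $10,852 ≥ base, so the credit is $0.
Total: $102 + $0 + $0 = $102.

$102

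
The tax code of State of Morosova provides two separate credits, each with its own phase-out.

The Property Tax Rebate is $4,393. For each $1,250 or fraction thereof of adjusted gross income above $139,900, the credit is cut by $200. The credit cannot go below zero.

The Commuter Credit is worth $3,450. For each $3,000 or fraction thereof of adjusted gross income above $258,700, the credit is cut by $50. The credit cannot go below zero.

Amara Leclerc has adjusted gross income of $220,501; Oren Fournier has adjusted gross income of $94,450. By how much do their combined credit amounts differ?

$4,393

Amara ($220,501): Property Tax Rebate: income exceeds $139,900 by $80,601 → 65 increments × $200 = $13,000 ≥ base, so the credit is $0. Commuter Credit: $220,501 is at or below the $258,700 threshold, so the full $3,450 applies. total $0 + $3,450 = $3,450
Oren ($94,450): Property Tax Rebate: $94,450 is at or below the $139,900 threshold, so the full $4,393 applies. Commuter Credit: $94,450 is at or below the $258,700 threshold, so the full $3,450 applies. total $4,393 + $3,450 = $7,843
Difference: |$3,450 − $7,843| = $4,393.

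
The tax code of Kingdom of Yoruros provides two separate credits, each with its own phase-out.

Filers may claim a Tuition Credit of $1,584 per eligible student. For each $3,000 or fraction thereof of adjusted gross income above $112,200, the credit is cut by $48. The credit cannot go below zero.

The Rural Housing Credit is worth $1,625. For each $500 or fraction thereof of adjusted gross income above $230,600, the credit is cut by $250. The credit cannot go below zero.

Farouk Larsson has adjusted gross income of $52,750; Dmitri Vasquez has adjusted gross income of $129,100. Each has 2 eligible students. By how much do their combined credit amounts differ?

Farouk ($52,750): Tuition Credit: base = 2 × $1,584 = $3,168. $52,750 is at or below the $112,200 threshold, so the full $3,168 applies. Rural Housing Credit: $52,750 is at or below the $230,600 threshold, so the full $1,625 applies. total $3,168 + $1,625 = $4,793
Dmitri ($129,100): Tuition Credit: base = 2 × $1,584 = $3,168. income exceeds $112,200 by $16,900, which is 6 full-or-partial $3,000 increments; reduction = 6 × $48 = $288, leaving $2,880. Rural Housing Credit: $129,100 is at or below the $230,600 threshold, so the full $1,625 applies. total $2,880 + $1,625 = $4,505
Difference: |$4,793 − $4,505| = $288.

$288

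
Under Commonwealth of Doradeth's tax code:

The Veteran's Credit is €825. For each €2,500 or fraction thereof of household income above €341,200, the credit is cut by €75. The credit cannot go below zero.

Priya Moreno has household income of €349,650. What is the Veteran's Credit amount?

Veteran's Credit: income exceeds €341,200 by €8,450, which is 4 full-or-partial €2,500 increments; reduction = 4 × €75 = €300, leaving €525.

€525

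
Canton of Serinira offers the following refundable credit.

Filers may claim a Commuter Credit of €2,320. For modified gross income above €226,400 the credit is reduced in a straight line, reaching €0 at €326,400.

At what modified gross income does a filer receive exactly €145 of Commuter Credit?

€145 is 145/2,320 of the full €2,320, so 2,175/2,320 of the €100,000 range has been used: income = €226,400 + €100,000 × 2,175/2,320 = €320,150.

€320,150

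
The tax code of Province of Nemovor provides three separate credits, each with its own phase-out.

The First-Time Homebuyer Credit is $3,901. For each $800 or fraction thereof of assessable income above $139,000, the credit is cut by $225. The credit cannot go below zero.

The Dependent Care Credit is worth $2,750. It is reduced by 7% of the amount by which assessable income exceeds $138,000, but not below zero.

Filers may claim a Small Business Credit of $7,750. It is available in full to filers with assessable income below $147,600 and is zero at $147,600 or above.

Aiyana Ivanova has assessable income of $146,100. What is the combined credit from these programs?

First-Time Homebuyer Credit: income exceeds $139,000 by $7,100, which is 9 full-or-partial $800 increments; reduction = 9 × $225 = $2,025, leaving $1,876.
Dependent Care Credit: 7% of the $8,100 excess over $138,000 is $567; credit = $2,750 − $567 = $2,183.
Small Business Credit: $146,100 is below the $147,600 cutoff, so the full $7,750 applies.
Total: $1,876 + $2,183 + $7,750 = $11,809.

$11,809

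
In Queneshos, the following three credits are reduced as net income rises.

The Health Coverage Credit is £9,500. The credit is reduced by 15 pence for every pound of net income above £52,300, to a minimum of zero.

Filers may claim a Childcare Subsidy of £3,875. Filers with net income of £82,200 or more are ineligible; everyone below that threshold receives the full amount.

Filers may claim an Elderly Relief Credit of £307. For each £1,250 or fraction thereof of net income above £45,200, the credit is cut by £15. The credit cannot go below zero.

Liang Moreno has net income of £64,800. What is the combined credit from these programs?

Health Coverage Credit: 15% of the £12,500 excess over £52,300 is £1,875; credit = £9,500 − £1,875 = £7,625.
Childcare Subsidy: £64,800 is below the £82,200 cutoff, so the full £3,875 applies.
Elderly Relief Credit: income exceeds £45,200 by £19,600, which is 16 full-or-partial £1,250 increments; reduction = 16 × £15 = £240, leaving £67.
Total: £7,625 + £3,875 + £67 = £11,567.

£11,567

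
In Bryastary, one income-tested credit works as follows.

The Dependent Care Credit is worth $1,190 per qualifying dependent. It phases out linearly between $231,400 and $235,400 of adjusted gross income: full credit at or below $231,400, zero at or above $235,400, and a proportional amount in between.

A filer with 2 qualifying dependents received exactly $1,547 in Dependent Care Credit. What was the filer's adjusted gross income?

$232,800

Full credit = 2 × $1,190 = $2,380.
$1,547 is 1,547/2,380 of the full $2,380, so 833/2,380 of the $4,000 range has been used: income = $231,400 + $4,000 × 833/2,380 = $232,800.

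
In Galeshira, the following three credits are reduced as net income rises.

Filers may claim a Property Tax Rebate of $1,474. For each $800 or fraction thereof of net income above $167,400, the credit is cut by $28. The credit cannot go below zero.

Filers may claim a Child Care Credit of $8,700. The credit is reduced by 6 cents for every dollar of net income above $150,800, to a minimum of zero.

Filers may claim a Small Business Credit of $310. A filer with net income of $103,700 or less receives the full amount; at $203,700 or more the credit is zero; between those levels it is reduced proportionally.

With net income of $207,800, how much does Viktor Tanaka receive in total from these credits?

Property Tax Rebate: income exceeds $167,400 by $40,400, which is 51 full-or-partial $800 increments; reduction = 51 × $28 = $1,428, leaving $46.
Child Care Credit: 6% of the $57,000 excess over $150,800 is $3,420; credit = $8,700 − $3,420 = $5,280.
Small Business Credit: $207,800 is at or above $203,700, so the credit is $0.
Total: $46 + $5,280 + $0 = $5,326.

$5,326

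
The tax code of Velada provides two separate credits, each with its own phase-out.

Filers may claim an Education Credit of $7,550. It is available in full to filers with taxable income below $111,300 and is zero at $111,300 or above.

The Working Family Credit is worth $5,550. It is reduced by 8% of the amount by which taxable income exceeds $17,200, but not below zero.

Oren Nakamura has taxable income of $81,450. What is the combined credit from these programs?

$7,960

Education Credit: $81,450 is below the $111,300 cutoff, so the full $7,550 applies.
Working Family Credit: 8% of the $64,250 excess over $17,200 is $5,140; credit = $5,550 − $5,140 = $410.
Total: $7,550 + $410 = $7,960.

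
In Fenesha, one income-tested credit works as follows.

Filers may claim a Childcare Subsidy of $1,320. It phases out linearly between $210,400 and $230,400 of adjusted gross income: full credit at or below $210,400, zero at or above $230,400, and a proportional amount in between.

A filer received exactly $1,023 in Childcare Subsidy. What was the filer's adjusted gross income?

$214,900

$1,023 is 1,023/1,320 of the full $1,320, so 297/1,320 of the $20,000 range has been used: income = $210,400 + $20,000 × 297/1,320 = $214,900.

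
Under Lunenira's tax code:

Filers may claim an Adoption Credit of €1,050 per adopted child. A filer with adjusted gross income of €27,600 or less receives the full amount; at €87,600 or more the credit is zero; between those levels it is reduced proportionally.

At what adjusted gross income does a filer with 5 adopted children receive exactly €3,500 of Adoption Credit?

€47,600

Full credit = 5 × €1,050 = €5,250.
€3,500 is 3,500/5,250 of the full €5,250, so 1,750/5,250 of the €60,000 range has been used: income = €27,600 + €60,000 × 1,750/5,250 = €47,600.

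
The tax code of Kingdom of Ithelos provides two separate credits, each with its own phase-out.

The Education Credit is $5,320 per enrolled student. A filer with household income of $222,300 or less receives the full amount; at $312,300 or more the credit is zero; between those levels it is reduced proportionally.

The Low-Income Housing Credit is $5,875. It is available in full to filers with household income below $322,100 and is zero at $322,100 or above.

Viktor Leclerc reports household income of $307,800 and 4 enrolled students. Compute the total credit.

Education Credit: base = 4 × $5,320 = $21,280. $307,800 is $85,500 into a $90,000 phase-out range, leaving 4,500/90,000 of the credit: $21,280 × 4,500/90,000 = $1,064.
Low-Income Housing Credit: $307,800 is below the $322,100 cutoff, so the full $5,875 applies.
Total: $1,064 + $5,875 = $6,939.

$6,939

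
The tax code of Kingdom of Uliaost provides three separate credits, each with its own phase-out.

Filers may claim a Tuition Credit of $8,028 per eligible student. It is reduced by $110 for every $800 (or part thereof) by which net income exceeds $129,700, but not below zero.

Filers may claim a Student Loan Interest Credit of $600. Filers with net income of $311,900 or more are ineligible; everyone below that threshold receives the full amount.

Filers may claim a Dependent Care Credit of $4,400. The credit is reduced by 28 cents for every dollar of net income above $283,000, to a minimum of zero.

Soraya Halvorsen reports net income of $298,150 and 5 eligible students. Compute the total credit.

Tuition Credit: base = 5 × $8,028 = $40,140. income exceeds $129,700 by $168,450, which is 211 full-or-partial $800 increments; reduction = 211 × $110 = $23,210, leaving $16,930.
Student Loan Interest Credit: $298,150 is below the $311,900 cutoff, so the full $600 applies.
Dependent Care Credit: 28% of the $15,150 excess over $283,000 is $4,242; credit = $4,400 − $4,242 = $158.
Total: $16,930 + $600 + $158 = $17,688.

$17,688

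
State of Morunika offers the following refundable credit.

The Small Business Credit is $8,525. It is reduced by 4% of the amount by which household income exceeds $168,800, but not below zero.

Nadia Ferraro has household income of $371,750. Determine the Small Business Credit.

$407

Small Business Credit: 4% of the $202,950 excess over $168,800 is $8,118; credit = $8,525 − $8,118 = $407.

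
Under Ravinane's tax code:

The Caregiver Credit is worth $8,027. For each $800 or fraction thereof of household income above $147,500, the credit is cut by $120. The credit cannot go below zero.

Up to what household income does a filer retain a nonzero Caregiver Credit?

$200,300

After 66 increments the reduction is 66 × $120 = $7,920, leaving $107; one more increment wipes it out. Increment 66 ends at excess 66 × $800 = $52,800, so the highest qualifying income is $147,500 + $52,800 = $200,300.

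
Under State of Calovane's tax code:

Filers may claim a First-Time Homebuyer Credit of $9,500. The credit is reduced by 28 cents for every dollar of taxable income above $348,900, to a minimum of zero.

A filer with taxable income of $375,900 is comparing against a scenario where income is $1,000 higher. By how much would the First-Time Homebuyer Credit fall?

At $375,900 — 28% of the $27,000 excess over $348,900 is $7,560; credit = $9,500 − $7,560 = $1,940.
At $376,900 — 28% of the $28,000 excess over $348,900 is $7,840; credit = $9,500 − $7,840 = $1,660.
Lost: $1,940 − $1,660 = $280.

$280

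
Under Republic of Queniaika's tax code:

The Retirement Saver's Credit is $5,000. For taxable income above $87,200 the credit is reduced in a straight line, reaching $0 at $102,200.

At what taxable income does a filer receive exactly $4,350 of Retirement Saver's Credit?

$89,150

$4,350 is 4,350/5,000 of the full $5,000, so 650/5,000 of the $15,000 range has been used: income = $87,200 + $15,000 × 650/5,000 = $89,150.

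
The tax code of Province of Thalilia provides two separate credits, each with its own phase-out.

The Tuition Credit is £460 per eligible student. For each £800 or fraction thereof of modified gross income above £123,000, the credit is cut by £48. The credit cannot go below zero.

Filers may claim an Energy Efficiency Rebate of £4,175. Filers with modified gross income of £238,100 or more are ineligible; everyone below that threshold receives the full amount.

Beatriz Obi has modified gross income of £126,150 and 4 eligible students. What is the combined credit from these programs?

£5,823

Tuition Credit: base = 4 × £460 = £1,840. income exceeds £123,000 by £3,150, which is 4 full-or-partial £800 increments; reduction = 4 × £48 = £192, leaving £1,648.
Energy Efficiency Rebate: £126,150 is below the £238,100 cutoff, so the full £4,175 applies.
Total: £1,648 + £4,175 = £5,823.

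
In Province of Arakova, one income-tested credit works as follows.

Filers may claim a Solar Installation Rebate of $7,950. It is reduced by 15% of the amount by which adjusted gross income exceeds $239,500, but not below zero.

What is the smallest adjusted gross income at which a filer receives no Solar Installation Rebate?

$292,500

The credit falls by 15% of each dollar above $239,500, so it reaches zero when the excess is $7,950 / 15% = $53,000: income = $239,500 + $53,000 = $292,500.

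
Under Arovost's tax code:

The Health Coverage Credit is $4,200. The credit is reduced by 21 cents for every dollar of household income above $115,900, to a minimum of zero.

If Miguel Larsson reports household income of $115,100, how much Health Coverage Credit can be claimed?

Health Coverage Credit: $115,100 is at or below the $115,900 threshold, so the full $4,200 applies.

$4,200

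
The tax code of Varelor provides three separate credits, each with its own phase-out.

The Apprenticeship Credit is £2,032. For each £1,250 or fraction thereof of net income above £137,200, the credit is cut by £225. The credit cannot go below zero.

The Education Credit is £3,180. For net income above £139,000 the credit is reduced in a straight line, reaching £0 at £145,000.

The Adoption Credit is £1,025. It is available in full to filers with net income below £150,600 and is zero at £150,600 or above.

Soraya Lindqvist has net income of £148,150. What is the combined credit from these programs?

Apprenticeship Credit: income exceeds £137,200 by £10,950, which is 9 full-or-partial £1,250 increments; reduction = 9 × £225 = £2,025, leaving £7.
Education Credit: £148,150 is at or above £145,000, so the credit is £0.
Adoption Credit: £148,150 is below the £150,600 cutoff, so the full £1,025 applies.
Total: £7 + £0 + £1,025 = £1,032.

£1,032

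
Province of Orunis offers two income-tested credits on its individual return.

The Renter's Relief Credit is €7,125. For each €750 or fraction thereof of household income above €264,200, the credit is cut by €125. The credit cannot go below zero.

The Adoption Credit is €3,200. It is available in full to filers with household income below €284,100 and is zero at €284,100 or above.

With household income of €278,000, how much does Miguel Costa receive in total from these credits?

Renter's Relief Credit: income exceeds €264,200 by €13,800, which is 19 full-or-partial €750 increments; reduction = 19 × €125 = €2,375, leaving €4,750.
Adoption Credit: €278,000 is below the €284,100 cutoff, so the full €3,200 applies.
Total: €4,750 + €3,200 = €7,950.

€7,950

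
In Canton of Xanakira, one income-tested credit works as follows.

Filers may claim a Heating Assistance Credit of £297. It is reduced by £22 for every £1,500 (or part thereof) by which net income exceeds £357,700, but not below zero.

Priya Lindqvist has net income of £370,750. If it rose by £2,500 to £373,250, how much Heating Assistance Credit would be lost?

At £370,750 — income exceeds £357,700 by £13,050, which is 9 full-or-partial £1,500 increments; reduction = 9 × £22 = £198, leaving £99.
At £373,250 — income exceeds £357,700 by £15,550, which is 11 full-or-partial £1,500 increments; reduction = 11 × £22 = £242, leaving £55.
Lost: £99 − £55 = £44.

£44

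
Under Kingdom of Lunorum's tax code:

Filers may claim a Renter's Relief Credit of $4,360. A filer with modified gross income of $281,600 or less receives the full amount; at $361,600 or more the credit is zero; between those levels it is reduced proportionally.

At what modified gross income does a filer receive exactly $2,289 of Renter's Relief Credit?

$2,289 is 2,289/4,360 of the full $4,360, so 2,071/4,360 of the $80,000 range has been used: income = $281,600 + $80,000 × 2,071/4,360 = $319,600.

$319,600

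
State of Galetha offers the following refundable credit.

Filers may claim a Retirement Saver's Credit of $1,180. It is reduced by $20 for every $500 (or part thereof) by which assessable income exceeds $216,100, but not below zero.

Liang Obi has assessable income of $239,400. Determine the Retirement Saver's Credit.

$240

Retirement Saver's Credit: income exceeds $216,100 by $23,300, which is 47 full-or-partial $500 increments; reduction = 47 × $20 = $940, leaving $240.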